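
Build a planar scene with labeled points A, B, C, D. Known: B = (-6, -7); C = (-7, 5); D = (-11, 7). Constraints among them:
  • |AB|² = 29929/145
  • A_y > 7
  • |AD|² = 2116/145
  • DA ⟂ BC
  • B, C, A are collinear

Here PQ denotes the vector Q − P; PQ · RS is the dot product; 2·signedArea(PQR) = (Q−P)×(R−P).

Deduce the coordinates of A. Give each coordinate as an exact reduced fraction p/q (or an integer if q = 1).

1. A_x = -1043/145  [B, C, A are collinear ∩ DA ⟂ BC]
2. A_y = 1061/145  [B, C, A are collinear ∩ DA ⟂ BC]
   → A = (-1043/145, 1061/145)

A = (-1043/145, 1061/145)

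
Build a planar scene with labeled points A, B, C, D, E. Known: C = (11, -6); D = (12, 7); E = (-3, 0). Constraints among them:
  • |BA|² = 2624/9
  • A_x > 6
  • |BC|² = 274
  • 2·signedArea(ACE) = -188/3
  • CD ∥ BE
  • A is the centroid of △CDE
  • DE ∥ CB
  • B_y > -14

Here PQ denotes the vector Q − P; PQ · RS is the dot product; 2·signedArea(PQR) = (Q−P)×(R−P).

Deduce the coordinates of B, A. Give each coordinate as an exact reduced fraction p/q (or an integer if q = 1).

A = (20/3, 1/3)
B = (-4, -13)

1. B_x = -4  [CD ∥ BE ∩ DE ∥ CB]
2. B_y = -13  [CD ∥ BE ∩ DE ∥ CB]
   → B = (-4, -13)
3. A_x = 20/3  [A is the centroid of △CDE]
4. A_y = 1/3  [A is the centroid of △CDE]
   → A = (20/3, 1/3)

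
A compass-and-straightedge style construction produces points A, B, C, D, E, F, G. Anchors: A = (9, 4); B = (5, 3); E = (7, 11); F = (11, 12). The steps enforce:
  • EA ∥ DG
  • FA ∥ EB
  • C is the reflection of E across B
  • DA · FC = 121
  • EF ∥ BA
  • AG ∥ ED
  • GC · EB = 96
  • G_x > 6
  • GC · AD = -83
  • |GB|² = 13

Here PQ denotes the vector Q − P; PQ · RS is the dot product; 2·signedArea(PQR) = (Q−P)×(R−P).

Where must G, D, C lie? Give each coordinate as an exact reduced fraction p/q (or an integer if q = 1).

C = (3, -5)
D = (5, 13)
G = (7, 6)

1. C_x = 3  [C is the reflection of E across B]
2. C_y = -5  [C is the reflection of E across B]
   → C = (3, -5)
3. G_x = 7  [line 2·x + 8·y + -62 = 0 ∩ |GB|² = 13]
4. G_y = 6  [line 2·x + 8·y + -62 = 0 ∩ |GB|² = 13]
   → G = (7, 6)
5. D_x = 5  [EA ∥ DG ∩ AG ∥ ED]
6. D_y = 13  [EA ∥ DG ∩ AG ∥ ED]
   → D = (5, 13)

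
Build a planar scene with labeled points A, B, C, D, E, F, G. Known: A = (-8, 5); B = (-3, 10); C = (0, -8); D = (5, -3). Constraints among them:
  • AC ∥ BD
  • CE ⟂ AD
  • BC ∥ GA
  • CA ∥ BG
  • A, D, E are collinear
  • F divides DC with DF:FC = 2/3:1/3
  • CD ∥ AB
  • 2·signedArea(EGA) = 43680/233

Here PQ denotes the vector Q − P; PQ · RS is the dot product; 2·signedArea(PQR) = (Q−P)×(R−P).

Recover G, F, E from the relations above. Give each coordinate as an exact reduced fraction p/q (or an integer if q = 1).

E = (840/233, -499/233)
F = (5/3, -19/3)
G = (-11, 23)

1. G_x = -11  [BC ∥ GA ∩ CA ∥ BG]
2. G_y = 23  [BC ∥ GA ∩ CA ∥ BG]
   → G = (-11, 23)
3. F_x = 5/3  [F divides DC with DF:FC = 2/3:1/3]
4. F_y = -19/3  [F divides DC with DF:FC = 2/3:1/3]
   → F = (5/3, -19/3)
5. E_x = 840/233  [A, D, E are collinear ∩ CE ⟂ AD]
6. E_y = -499/233  [A, D, E are collinear ∩ CE ⟂ AD]
   → E = (840/233, -499/233)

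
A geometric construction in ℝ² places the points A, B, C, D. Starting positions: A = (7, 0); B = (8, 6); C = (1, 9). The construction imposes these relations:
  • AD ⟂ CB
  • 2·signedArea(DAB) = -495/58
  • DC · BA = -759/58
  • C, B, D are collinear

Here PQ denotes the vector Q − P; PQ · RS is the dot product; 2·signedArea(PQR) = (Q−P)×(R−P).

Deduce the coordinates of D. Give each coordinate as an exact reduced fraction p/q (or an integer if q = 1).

D = (541/58, 315/58)

1. D_x = 541/58  [C, B, D are collinear ∩ AD ⟂ CB]
2. D_y = 315/58  [C, B, D are collinear ∩ AD ⟂ CB]
   → D = (541/58, 315/58)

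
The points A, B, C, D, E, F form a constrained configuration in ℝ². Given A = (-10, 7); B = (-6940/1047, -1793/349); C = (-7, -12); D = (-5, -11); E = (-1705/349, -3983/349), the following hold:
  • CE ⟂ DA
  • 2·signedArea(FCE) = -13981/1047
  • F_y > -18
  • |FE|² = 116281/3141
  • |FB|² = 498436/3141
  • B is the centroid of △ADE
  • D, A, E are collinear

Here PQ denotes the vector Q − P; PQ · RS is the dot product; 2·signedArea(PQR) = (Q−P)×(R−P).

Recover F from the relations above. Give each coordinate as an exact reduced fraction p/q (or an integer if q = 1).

1. F_x = -3410/1047  [line -205/349·x + 738/349·y + 36244/1047 = 0 ∩ |FB|² = 498436/3141]
2. F_y = -6029/349  [line -205/349·x + 738/349·y + 36244/1047 = 0 ∩ |FB|² = 498436/3141]
   → F = (-3410/1047, -6029/349)

F = (-3410/1047, -6029/349)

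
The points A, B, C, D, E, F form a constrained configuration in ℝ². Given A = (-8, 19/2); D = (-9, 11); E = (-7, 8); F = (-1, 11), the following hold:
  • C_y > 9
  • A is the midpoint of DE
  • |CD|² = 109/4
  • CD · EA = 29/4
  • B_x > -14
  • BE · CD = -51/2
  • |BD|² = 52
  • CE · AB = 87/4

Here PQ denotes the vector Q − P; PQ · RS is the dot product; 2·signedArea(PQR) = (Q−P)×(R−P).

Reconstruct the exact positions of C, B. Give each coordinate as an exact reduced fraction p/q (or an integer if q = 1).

1. C_x = -4  [line 1·x + -3/2·y + 73/4 = 0 ∩ |CD|² = 109/4]
2. C_y = 19/2  [line 1·x + -3/2·y + 73/4 = 0 ∩ |CD|² = 109/4]
   → C = (-4, 19/2)
3. B_x = -13  [CE · AB = 87/4 ∩ BE · CD = -51/2]
4. B_y = 5  [CE · AB = 87/4 ∩ BE · CD = -51/2]
   → B = (-13, 5)

B = (-13, 5)
C = (-4, 19/2)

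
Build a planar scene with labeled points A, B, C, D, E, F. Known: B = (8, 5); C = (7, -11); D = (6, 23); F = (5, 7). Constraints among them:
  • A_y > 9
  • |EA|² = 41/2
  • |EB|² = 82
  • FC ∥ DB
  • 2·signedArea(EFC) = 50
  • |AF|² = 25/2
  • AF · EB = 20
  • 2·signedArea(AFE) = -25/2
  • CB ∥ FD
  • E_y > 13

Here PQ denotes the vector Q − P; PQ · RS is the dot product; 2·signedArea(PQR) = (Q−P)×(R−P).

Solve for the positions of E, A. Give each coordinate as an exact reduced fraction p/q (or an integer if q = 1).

A = (15/2, 19/2)
E = (7, 14)

1. E_x = 7  [line 18·x + 2·y + -154 = 0 ∩ |EB|² = 82]
2. E_y = 14  [line 18·x + 2·y + -154 = 0 ∩ |EB|² = 82]
   → E = (7, 14)
3. A_x = 15/2  [2·signedArea(AFE) = -25/2 ∩ AF · EB = 20]
4. A_y = 19/2  [2·signedArea(AFE) = -25/2 ∩ AF · EB = 20]
   → A = (15/2, 19/2)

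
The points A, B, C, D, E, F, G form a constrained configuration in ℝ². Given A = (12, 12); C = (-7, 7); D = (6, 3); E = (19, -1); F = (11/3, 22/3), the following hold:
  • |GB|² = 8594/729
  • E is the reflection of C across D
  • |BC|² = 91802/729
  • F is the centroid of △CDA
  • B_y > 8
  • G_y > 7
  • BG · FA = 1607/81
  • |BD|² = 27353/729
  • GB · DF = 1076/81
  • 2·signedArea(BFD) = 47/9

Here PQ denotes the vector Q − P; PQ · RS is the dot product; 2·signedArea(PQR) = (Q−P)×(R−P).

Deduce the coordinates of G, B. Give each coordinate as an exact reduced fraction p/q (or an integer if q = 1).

1. B_x = 110/27  [line 13/3·x + 7/3·y + -344/9 = 0 ∩ |BD|² = 27353/729]
2. B_y = 238/27  [line 13/3·x + 7/3·y + -344/9 = 0 ∩ |BD|² = 27353/729]
   → B = (110/27, 238/27)
3. G_x = 65/9  [GB · DF = 1076/81 ∩ BG · FA = 1607/81]
4. G_y = 67/9  [GB · DF = 1076/81 ∩ BG · FA = 1607/81]
   → G = (65/9, 67/9)

B = (110/27, 238/27)
G = (65/9, 67/9)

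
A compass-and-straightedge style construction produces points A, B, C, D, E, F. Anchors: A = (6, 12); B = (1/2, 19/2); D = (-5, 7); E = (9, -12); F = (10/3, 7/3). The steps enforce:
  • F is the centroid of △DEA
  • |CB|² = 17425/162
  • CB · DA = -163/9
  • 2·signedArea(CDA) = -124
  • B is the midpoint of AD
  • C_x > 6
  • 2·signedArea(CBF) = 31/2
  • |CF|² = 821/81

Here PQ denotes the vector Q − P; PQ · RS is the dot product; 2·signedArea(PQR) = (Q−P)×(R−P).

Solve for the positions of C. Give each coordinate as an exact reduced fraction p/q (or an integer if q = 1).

C = (55/9, 7/9)

1. C_x = 55/9  [2·signedArea(CBF) = 31/2 ∩ 2·signedArea(CDA) = -124]
2. C_y = 7/9  [2·signedArea(CBF) = 31/2 ∩ 2·signedArea(CDA) = -124]
   → C = (55/9, 7/9)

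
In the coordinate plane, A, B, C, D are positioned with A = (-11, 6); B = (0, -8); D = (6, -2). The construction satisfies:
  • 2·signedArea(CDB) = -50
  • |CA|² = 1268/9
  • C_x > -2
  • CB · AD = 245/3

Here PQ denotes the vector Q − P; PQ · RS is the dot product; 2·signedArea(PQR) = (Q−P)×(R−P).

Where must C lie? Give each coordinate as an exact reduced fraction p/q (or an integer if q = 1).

C = (-5/3, -4/3)

1. C_x = -5/3  [2·signedArea(CDB) = -50 ∩ CB · AD = 245/3]
2. C_y = -4/3  [2·signedArea(CDB) = -50 ∩ CB · AD = 245/3]
   → C = (-5/3, -4/3)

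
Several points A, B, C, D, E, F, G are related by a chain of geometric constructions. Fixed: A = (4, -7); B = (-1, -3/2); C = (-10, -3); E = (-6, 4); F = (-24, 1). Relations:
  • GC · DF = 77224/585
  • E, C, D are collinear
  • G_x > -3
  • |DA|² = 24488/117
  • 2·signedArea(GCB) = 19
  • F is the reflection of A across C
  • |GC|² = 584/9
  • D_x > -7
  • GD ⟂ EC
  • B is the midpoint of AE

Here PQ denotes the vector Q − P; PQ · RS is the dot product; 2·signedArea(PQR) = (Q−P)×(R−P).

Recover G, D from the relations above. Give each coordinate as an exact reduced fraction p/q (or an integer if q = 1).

1. G_x = -8/3  [line -3/2·x + 9·y + -7 = 0 ∩ |GC|² = 584/9]
2. G_y = 1/3  [line -3/2·x + 9·y + -7 = 0 ∩ |GC|² = 584/9]
   → G = (-8/3, 1/3)
3. D_x = -1318/195  [E, C, D are collinear ∩ GD ⟂ EC]
4. D_y = 521/195  [E, C, D are collinear ∩ GD ⟂ EC]
   → D = (-1318/195, 521/195)

D = (-1318/195, 521/195)
G = (-8/3, 1/3)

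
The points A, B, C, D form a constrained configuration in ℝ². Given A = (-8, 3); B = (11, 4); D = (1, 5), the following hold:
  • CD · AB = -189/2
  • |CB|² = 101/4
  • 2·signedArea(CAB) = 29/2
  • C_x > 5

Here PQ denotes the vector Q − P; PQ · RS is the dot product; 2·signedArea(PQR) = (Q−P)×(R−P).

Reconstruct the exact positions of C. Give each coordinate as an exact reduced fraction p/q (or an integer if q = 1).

1. C_x = 6  [2·signedArea(CAB) = 29/2 ∩ CD · AB = -189/2]
2. C_y = 9/2  [2·signedArea(CAB) = 29/2 ∩ CD · AB = -189/2]
   → C = (6, 9/2)

C = (6, 9/2)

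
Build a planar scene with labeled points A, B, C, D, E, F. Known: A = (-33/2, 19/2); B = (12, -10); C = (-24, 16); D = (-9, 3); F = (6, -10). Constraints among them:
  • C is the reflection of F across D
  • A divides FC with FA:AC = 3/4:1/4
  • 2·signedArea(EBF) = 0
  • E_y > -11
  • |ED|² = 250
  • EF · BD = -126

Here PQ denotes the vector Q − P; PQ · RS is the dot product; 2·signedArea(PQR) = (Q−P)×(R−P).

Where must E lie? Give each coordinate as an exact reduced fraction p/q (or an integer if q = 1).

E = (0, -10)

1. E_x = 0  [2·signedArea(EBF) = 0 ∩ EF · BD = -126]
2. E_y = -10  [2·signedArea(EBF) = 0 ∩ EF · BD = -126]
   → E = (0, -10)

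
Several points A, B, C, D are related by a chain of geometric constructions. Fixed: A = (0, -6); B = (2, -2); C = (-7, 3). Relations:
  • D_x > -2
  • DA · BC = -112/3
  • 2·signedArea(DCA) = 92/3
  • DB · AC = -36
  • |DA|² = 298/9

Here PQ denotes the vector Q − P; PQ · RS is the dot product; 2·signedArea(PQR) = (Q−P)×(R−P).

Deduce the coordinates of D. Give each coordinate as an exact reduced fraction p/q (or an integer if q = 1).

D = (-1, -1/3)

1. D_x = -1  [2·signedArea(DCA) = 92/3 ∩ DA · BC = -112/3]
2. D_y = -1/3  [2·signedArea(DCA) = 92/3 ∩ DA · BC = -112/3]
   → D = (-1, -1/3)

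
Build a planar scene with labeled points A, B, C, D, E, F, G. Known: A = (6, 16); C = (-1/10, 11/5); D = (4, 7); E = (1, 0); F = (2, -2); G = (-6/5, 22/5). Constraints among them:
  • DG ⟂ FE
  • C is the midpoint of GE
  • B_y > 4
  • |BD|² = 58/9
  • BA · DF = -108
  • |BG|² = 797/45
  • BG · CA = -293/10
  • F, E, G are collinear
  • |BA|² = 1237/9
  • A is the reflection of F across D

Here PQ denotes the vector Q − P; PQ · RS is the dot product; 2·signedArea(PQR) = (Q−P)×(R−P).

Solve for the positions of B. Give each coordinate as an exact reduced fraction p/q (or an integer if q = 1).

B = (3, 14/3)

1. B_x = 3  [BA · DF = -108 ∩ BG · CA = -293/10]
2. B_y = 14/3  [BA · DF = -108 ∩ BG · CA = -293/10]
   → B = (3, 14/3)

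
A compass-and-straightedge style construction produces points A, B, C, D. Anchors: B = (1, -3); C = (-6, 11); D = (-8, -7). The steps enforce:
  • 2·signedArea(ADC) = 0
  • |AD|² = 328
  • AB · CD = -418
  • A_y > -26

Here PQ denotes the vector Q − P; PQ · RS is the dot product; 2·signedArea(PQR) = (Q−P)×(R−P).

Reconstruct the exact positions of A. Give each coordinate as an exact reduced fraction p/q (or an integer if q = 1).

A = (-10, -25)

1. A_x = -10  [2·signedArea(ADC) = 0 ∩ AB · CD = -418]
2. A_y = -25  [2·signedArea(ADC) = 0 ∩ AB · CD = -418]
   → A = (-10, -25)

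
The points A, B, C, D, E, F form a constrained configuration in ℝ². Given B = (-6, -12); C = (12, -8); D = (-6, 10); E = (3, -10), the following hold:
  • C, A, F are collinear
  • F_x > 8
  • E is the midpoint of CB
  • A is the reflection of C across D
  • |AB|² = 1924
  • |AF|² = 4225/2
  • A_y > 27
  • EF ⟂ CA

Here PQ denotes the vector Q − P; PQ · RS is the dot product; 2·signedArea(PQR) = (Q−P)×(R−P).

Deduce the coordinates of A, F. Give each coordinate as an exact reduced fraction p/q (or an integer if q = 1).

1. A_x = -24  [A is the reflection of C across D]
2. A_y = 28  [A is the reflection of C across D]
   → A = (-24, 28)
3. F_x = 17/2  [C, A, F are collinear ∩ EF ⟂ CA]
4. F_y = -9/2  [C, A, F are collinear ∩ EF ⟂ CA]
   → F = (17/2, -9/2)

A = (-24, 28)
F = (17/2, -9/2)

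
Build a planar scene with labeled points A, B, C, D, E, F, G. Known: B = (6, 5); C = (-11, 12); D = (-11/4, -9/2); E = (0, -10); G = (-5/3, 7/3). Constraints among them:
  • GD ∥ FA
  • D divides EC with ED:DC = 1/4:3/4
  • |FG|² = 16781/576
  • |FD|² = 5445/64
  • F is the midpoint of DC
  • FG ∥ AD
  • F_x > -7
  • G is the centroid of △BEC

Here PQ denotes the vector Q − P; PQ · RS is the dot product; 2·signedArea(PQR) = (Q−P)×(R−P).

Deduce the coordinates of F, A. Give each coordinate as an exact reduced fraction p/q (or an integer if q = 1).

1. F_x = -55/8  [F is the midpoint of DC]
2. F_y = 15/4  [F is the midpoint of DC]
   → F = (-55/8, 15/4)
3. A_x = -191/24  [FG ∥ AD ∩ GD ∥ FA]
4. A_y = -37/12  [FG ∥ AD ∩ GD ∥ FA]
   → A = (-191/24, -37/12)

A = (-191/24, -37/12)
F = (-55/8, 15/4)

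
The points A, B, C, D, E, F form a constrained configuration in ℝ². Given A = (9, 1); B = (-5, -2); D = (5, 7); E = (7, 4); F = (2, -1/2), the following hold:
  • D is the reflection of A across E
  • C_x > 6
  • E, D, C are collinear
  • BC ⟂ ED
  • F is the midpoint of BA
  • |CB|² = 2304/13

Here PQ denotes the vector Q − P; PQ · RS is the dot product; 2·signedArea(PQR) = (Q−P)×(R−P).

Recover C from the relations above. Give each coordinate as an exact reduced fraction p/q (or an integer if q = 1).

C = (79/13, 70/13)

1. C_x = 79/13  [E, D, C are collinear ∩ BC ⟂ ED]
2. C_y = 70/13  [E, D, C are collinear ∩ BC ⟂ ED]
   → C = (79/13, 70/13)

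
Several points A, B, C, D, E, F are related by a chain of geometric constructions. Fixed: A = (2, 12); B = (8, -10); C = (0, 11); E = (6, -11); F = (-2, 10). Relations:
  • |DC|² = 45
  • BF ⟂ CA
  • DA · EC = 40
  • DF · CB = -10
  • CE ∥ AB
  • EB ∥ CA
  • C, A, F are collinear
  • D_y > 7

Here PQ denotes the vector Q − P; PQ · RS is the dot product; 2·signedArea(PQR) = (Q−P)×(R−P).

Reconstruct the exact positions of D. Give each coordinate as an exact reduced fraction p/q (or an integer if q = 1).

D = (-6, 8)

1. D_x = -6  [DF · CB = -10 ∩ DA · EC = 40]
2. D_y = 8  [DF · CB = -10 ∩ DA · EC = 40]
   → D = (-6, 8)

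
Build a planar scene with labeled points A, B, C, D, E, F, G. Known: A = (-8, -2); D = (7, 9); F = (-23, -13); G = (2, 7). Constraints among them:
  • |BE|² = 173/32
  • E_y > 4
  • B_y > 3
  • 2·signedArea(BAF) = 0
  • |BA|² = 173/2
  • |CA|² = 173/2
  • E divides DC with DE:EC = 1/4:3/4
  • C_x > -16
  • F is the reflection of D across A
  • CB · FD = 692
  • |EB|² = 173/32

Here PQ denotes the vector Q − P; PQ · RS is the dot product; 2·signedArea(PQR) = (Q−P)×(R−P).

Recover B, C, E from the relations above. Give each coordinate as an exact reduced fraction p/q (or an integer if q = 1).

B = (-1/2, 7/2)
C = (-31/2, -15/2)
E = (11/8, 39/8)

1. B_x = -1/2  [line 11·x + -15·y + 58 = 0 ∩ |BA|² = 173/2]
2. B_y = 7/2  [line 11·x + -15·y + 58 = 0 ∩ |BA|² = 173/2]
   → B = (-1/2, 7/2)
3. C_x = -31/2  [line -30·x + -22·y + -630 = 0 ∩ |CA|² = 173/2]
4. C_y = -15/2  [line -30·x + -22·y + -630 = 0 ∩ |CA|² = 173/2]
   → C = (-31/2, -15/2)
5. E_x = 11/8  [E divides DC with DE:EC = 1/4:3/4]
6. E_y = 39/8  [E divides DC with DE:EC = 1/4:3/4]
   → E = (11/8, 39/8)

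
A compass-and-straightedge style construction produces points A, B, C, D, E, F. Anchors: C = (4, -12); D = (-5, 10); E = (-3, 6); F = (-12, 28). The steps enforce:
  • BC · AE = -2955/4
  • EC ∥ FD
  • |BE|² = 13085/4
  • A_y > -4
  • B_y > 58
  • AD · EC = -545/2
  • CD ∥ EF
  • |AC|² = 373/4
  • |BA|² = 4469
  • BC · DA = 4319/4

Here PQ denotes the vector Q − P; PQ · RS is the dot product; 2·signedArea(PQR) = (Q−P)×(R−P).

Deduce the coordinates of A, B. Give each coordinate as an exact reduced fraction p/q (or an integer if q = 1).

1. A_x = 1/2  [line -7·x + 18·y + 115/2 = 0 ∩ |AC|² = 373/4]
2. A_y = -3  [line -7·x + 18·y + 115/2 = 0 ∩ |AC|² = 373/4]
   → A = (1/2, -3)
3. B_x = -49/2  [BC · AE = -2955/4 ∩ BC · DA = 4319/4]
4. B_y = 59  [BC · AE = -2955/4 ∩ BC · DA = 4319/4]
   → B = (-49/2, 59)

A = (1/2, -3)
B = (-49/2, 59)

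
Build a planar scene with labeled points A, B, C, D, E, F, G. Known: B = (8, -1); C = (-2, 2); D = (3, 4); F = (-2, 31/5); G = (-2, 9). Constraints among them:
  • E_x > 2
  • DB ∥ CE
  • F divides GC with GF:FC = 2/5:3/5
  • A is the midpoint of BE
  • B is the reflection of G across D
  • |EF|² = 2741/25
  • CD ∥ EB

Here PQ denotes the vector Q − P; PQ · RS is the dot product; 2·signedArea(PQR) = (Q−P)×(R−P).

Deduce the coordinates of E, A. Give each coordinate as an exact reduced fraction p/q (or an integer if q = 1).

A = (11/2, -2)
E = (3, -3)

1. E_x = 3  [CD ∥ EB ∩ DB ∥ CE]
2. E_y = -3  [CD ∥ EB ∩ DB ∥ CE]
   → E = (3, -3)
3. A_x = 11/2  [A is the midpoint of BE]
4. A_y = -2  [A is the midpoint of BE]
   → A = (11/2, -2)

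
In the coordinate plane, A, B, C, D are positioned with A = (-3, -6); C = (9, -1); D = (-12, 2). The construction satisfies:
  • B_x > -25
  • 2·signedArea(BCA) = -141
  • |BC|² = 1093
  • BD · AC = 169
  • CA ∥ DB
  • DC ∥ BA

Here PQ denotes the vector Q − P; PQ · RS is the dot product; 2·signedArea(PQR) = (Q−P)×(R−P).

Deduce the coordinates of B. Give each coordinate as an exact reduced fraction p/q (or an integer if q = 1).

B = (-24, -3)

1. B_x = -24  [DC ∥ BA ∩ CA ∥ DB]
2. B_y = -3  [DC ∥ BA ∩ CA ∥ DB]
   → B = (-24, -3)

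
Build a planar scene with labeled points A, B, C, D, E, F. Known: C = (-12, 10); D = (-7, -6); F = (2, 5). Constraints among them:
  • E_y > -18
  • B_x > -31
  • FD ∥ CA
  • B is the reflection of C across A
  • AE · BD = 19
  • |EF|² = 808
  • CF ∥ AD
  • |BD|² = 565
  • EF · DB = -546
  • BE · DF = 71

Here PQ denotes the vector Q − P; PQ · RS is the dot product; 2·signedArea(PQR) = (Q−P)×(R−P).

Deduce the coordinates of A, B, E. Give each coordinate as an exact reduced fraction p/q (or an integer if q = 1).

1. A_x = -21  [CF ∥ AD ∩ FD ∥ CA]
2. A_y = -1  [CF ∥ AD ∩ FD ∥ CA]
   → A = (-21, -1)
3. B_x = -30  [B is the reflection of C across A]
4. B_y = -12  [B is the reflection of C across A]
   → B = (-30, -12)
5. E_x = -16  [EF · DB = -546 ∩ BE · DF = 71]
6. E_y = -17  [EF · DB = -546 ∩ BE · DF = 71]
   → E = (-16, -17)

A = (-21, -1)
B = (-30, -12)
E = (-16, -17)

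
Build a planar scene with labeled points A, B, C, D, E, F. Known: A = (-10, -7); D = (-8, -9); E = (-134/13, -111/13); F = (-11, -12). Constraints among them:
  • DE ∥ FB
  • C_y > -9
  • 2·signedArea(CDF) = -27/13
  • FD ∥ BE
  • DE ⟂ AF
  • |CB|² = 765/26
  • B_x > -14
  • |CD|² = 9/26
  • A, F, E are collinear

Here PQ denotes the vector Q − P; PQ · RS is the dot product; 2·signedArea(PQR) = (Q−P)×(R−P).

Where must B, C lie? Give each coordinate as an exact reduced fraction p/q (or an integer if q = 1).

1. B_x = -173/13  [FD ∥ BE ∩ DE ∥ FB]
2. B_y = -150/13  [FD ∥ BE ∩ DE ∥ FB]
   → B = (-173/13, -150/13)
3. C_x = -223/26  [line 3·x + -3·y + -12/13 = 0 ∩ |CB|² = 765/26]
4. C_y = -231/26  [line 3·x + -3·y + -12/13 = 0 ∩ |CB|² = 765/26]
   → C = (-223/26, -231/26)

B = (-173/13, -150/13)
C = (-223/26, -231/26)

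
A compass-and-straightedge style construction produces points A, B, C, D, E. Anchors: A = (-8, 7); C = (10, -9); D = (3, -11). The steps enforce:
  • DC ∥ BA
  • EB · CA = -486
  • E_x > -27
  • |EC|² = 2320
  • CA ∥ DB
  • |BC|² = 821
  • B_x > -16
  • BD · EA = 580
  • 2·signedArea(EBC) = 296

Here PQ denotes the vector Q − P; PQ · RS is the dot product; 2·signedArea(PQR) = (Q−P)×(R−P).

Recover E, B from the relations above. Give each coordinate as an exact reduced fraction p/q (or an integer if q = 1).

1. B_x = -15  [DC ∥ BA ∩ CA ∥ DB]
2. B_y = 5  [DC ∥ BA ∩ CA ∥ DB]
   → B = (-15, 5)
3. E_x = -26  [2·signedArea(EBC) = 296 ∩ EB · CA = -486]
4. E_y = 23  [2·signedArea(EBC) = 296 ∩ EB · CA = -486]
   → E = (-26, 23)

B = (-15, 5)
E = (-26, 23)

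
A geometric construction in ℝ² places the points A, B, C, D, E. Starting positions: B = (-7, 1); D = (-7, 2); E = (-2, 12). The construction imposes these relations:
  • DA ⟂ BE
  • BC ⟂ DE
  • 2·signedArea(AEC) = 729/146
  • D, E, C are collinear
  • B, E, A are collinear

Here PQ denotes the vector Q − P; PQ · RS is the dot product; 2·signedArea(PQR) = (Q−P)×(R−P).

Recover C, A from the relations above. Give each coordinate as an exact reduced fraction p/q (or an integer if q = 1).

A = (-967/146, 267/146)
C = (-37/5, 6/5)

1. C_x = -37/5  [D, E, C are collinear ∩ BC ⟂ DE]
2. C_y = 6/5  [D, E, C are collinear ∩ BC ⟂ DE]
   → C = (-37/5, 6/5)
3. A_x = -967/146  [B, E, A are collinear ∩ DA ⟂ BE]
4. A_y = 267/146  [B, E, A are collinear ∩ DA ⟂ BE]
   → A = (-967/146, 267/146)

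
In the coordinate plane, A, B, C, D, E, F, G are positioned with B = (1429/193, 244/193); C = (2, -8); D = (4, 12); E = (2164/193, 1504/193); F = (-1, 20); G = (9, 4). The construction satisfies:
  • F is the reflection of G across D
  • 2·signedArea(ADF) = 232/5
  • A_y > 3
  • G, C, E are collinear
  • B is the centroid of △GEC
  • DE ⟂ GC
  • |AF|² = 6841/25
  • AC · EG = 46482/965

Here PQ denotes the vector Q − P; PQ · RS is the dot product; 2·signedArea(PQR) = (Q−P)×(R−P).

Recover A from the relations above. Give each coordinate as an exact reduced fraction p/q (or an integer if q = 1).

A = (16/5, 4)

1. A_x = 16/5  [AC · EG = 46482/965 ∩ 2·signedArea(ADF) = 232/5]
2. A_y = 4  [AC · EG = 46482/965 ∩ 2·signedArea(ADF) = 232/5]
   → A = (16/5, 4)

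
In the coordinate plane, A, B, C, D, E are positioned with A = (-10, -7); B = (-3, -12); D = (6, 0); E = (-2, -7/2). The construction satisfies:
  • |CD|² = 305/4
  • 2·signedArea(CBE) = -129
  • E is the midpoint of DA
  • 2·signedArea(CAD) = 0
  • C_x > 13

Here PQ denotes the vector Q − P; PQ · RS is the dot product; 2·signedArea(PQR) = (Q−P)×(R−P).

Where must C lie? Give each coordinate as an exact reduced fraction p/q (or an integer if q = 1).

1. C_x = 14  [2·signedArea(CAD) = 0 ∩ 2·signedArea(CBE) = -129]
2. C_y = 7/2  [2·signedArea(CAD) = 0 ∩ 2·signedArea(CBE) = -129]
   → C = (14, 7/2)

C = (14, 7/2)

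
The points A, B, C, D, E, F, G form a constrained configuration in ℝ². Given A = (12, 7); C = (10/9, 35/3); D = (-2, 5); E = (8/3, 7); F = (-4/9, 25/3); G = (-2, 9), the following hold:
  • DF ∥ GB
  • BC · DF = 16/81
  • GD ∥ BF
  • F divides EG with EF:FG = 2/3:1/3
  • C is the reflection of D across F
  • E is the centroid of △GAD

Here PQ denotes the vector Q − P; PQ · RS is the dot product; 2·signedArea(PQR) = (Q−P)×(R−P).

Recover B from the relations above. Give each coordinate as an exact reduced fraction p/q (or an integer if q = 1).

1. B_x = -4/9  [GD ∥ BF ∩ DF ∥ GB]
2. B_y = 37/3  [GD ∥ BF ∩ DF ∥ GB]
   → B = (-4/9, 37/3)

B = (-4/9, 37/3)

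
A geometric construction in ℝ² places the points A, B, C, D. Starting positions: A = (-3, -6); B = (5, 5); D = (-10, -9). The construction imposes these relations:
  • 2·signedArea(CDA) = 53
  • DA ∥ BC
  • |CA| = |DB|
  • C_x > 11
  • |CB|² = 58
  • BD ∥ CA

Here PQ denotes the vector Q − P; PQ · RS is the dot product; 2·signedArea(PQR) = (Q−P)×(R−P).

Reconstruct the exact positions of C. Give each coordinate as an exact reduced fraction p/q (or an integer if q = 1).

C = (12, 8)

1. C_x = 12  [BD ∥ CA ∩ DA ∥ BC]
2. C_y = 8  [BD ∥ CA ∩ DA ∥ BC]
   → C = (12, 8)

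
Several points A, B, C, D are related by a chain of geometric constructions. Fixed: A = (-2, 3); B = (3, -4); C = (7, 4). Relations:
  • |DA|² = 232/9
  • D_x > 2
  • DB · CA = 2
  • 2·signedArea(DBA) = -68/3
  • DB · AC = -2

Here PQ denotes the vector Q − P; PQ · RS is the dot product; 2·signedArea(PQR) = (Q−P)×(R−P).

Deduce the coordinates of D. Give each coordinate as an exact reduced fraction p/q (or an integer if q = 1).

1. D_x = 8/3  [2·signedArea(DBA) = -68/3 ∩ DB · CA = 2]
2. D_y = 1  [2·signedArea(DBA) = -68/3 ∩ DB · CA = 2]
   → D = (8/3, 1)

D = (8/3, 1)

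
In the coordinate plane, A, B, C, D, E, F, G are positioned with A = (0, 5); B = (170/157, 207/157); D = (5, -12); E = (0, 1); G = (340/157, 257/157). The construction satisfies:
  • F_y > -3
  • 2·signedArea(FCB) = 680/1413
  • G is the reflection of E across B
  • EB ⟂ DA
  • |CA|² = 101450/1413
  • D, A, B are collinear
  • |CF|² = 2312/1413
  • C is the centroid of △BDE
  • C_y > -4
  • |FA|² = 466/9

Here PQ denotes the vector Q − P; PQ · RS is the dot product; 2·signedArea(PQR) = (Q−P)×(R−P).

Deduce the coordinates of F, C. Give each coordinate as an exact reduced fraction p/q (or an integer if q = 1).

1. C_x = 955/471  [C is the centroid of △BDE]
2. C_y = -1520/471  [C is the centroid of △BDE]
   → C = (955/471, -1520/471)
3. F_x = 5/3  [line -2141/471·x + -445/471·y + 8035/1413 = 0 ∩ |CF|² = 2312/1413]
4. F_y = -2  [line -2141/471·x + -445/471·y + 8035/1413 = 0 ∩ |CF|² = 2312/1413]
   → F = (5/3, -2)

C = (955/471, -1520/471)
F = (5/3, -2)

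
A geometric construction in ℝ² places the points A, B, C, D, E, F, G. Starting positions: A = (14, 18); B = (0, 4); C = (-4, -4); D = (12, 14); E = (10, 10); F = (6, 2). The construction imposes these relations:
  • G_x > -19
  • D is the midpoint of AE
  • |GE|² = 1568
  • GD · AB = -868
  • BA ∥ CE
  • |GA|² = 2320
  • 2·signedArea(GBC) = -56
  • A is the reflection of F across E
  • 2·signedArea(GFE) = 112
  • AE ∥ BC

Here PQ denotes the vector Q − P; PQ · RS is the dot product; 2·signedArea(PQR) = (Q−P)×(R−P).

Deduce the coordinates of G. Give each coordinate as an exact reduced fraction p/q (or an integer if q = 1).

G = (-18, -18)

1. G_x = -18  [2·signedArea(GBC) = -56 ∩ GD · AB = -868]
2. G_y = -18  [2·signedArea(GBC) = -56 ∩ GD · AB = -868]
   → G = (-18, -18)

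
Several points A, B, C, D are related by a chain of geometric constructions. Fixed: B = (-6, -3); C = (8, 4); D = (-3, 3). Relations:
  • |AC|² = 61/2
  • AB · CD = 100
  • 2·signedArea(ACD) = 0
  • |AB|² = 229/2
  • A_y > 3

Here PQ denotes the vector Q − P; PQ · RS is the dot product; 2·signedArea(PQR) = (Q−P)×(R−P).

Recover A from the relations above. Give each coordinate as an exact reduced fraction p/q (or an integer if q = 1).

A = (5/2, 7/2)

1. A_x = 5/2  [2·signedArea(ACD) = 0 ∩ AB · CD = 100]
2. A_y = 7/2  [2·signedArea(ACD) = 0 ∩ AB · CD = 100]
   → A = (5/2, 7/2)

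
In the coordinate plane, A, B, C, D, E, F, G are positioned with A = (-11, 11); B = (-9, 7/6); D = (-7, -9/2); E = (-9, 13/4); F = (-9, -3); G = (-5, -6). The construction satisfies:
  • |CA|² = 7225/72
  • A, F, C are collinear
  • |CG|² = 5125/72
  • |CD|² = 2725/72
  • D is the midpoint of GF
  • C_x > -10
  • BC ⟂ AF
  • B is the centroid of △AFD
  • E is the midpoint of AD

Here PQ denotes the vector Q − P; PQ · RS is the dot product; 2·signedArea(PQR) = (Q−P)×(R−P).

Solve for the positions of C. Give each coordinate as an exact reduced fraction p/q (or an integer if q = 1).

C = (-115/12, 13/12)

1. C_x = -115/12  [A, F, C are collinear ∩ BC ⟂ AF]
2. C_y = 13/12  [A, F, C are collinear ∩ BC ⟂ AF]
   → C = (-115/12, 13/12)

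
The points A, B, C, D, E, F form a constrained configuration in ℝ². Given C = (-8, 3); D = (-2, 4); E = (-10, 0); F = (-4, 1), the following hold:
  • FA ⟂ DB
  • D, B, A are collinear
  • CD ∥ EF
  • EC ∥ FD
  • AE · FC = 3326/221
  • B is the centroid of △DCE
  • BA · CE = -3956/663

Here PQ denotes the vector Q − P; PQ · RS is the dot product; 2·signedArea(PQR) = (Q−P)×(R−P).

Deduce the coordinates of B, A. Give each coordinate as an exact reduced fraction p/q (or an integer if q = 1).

1. B_x = -20/3  [B is the centroid of △DCE]
2. B_y = 7/3  [B is the centroid of △DCE]
   → B = (-20/3, 7/3)
3. A_x = -1044/221  [D, B, A are collinear ∩ FA ⟂ DB]
4. A_y = 669/221  [D, B, A are collinear ∩ FA ⟂ DB]
   → A = (-1044/221, 669/221)

A = (-1044/221, 669/221)
B = (-20/3, 7/3)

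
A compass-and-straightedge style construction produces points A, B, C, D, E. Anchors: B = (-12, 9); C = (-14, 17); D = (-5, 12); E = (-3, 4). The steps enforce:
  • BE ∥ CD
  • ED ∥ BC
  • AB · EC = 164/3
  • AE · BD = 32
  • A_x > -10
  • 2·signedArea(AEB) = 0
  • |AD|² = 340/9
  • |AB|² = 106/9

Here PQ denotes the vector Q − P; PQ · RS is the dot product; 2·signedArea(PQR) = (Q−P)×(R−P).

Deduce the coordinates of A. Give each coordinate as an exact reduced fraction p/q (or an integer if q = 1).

A = (-9, 22/3)

1. A_x = -9  [2·signedArea(AEB) = 0 ∩ AB · EC = 164/3]
2. A_y = 22/3  [2·signedArea(AEB) = 0 ∩ AB · EC = 164/3]
   → A = (-9, 22/3)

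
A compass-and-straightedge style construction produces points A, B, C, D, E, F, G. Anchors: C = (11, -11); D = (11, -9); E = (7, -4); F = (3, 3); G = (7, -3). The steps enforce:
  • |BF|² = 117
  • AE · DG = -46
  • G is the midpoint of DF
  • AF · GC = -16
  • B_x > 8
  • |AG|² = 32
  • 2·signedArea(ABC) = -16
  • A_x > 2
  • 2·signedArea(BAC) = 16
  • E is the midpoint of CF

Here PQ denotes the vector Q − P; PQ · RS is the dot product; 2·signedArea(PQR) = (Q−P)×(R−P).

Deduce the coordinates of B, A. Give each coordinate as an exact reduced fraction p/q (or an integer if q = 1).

1. A_x = 3  [AF · GC = -16 ∩ AE · DG = -46]
2. A_y = 1  [AF · GC = -16 ∩ AE · DG = -46]
   → A = (3, 1)
3. B_x = 9  [line 12·x + 8·y + -60 = 0 ∩ |BF|² = 117]
4. B_y = -6  [line 12·x + 8·y + -60 = 0 ∩ |BF|² = 117]
   → B = (9, -6)

A = (3, 1)
B = (9, -6)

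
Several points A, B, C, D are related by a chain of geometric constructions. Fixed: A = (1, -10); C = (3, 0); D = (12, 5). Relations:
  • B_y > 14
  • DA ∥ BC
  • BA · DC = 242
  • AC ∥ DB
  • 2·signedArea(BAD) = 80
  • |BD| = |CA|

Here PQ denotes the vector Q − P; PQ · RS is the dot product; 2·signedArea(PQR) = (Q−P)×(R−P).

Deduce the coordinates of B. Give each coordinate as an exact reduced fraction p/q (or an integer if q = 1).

1. B_x = 14  [DA ∥ BC ∩ AC ∥ DB]
2. B_y = 15  [DA ∥ BC ∩ AC ∥ DB]
   → B = (14, 15)

B = (14, 15)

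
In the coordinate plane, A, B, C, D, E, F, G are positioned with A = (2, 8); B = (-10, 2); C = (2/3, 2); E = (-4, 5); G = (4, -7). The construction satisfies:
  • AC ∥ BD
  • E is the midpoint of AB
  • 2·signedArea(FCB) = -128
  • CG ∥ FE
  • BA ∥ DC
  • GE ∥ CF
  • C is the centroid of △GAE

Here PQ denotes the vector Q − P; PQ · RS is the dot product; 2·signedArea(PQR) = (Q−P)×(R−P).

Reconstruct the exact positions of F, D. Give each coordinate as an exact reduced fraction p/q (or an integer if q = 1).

D = (-34/3, -4)
F = (-22/3, 14)

1. F_x = -22/3  [CG ∥ FE ∩ GE ∥ CF]
2. F_y = 14  [CG ∥ FE ∩ GE ∥ CF]
   → F = (-22/3, 14)
3. D_x = -34/3  [BA ∥ DC ∩ AC ∥ BD]
4. D_y = -4  [BA ∥ DC ∩ AC ∥ BD]
   → D = (-34/3, -4)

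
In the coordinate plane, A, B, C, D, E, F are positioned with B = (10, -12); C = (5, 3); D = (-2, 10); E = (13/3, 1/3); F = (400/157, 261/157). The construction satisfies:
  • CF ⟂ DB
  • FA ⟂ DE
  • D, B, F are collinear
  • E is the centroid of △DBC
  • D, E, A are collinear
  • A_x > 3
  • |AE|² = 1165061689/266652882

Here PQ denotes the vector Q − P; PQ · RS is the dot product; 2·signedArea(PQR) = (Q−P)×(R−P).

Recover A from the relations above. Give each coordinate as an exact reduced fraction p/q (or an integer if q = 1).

1. A_x = 601585/188714  [D, E, A are collinear ∩ FA ⟂ DE]
2. A_y = 392857/188714  [D, E, A are collinear ∩ FA ⟂ DE]
   → A = (601585/188714, 392857/188714)

A = (601585/188714, 392857/188714)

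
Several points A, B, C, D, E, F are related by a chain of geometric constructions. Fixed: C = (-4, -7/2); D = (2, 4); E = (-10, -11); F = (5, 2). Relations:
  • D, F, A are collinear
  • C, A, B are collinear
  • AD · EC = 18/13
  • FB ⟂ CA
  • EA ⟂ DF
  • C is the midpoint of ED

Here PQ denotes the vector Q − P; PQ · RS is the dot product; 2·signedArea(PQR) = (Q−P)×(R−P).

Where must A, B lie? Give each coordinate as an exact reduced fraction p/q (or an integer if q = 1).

1. A_x = 8/13  [D, F, A are collinear ∩ EA ⟂ DF]
2. A_y = 64/13  [D, F, A are collinear ∩ EA ⟂ DF]
   → A = (8/13, 64/13)
3. B_x = 2744/6929  [C, A, B are collinear ∩ FB ⟂ CA]
4. B_y = 31338/6929  [C, A, B are collinear ∩ FB ⟂ CA]
   → B = (2744/6929, 31338/6929)

A = (8/13, 64/13)
B = (2744/6929, 31338/6929)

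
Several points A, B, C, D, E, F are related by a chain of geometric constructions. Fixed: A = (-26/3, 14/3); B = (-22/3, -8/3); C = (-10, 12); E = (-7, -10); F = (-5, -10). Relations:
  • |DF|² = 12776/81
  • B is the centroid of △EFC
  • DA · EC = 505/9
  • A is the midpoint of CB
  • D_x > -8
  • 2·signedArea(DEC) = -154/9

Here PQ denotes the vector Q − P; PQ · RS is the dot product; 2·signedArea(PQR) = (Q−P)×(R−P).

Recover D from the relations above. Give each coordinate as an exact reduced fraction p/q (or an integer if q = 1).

D = (-71/9, 20/9)

1. D_x = -71/9  [2·signedArea(DEC) = -154/9 ∩ DA · EC = 505/9]
2. D_y = 20/9  [2·signedArea(DEC) = -154/9 ∩ DA · EC = 505/9]
   → D = (-71/9, 20/9)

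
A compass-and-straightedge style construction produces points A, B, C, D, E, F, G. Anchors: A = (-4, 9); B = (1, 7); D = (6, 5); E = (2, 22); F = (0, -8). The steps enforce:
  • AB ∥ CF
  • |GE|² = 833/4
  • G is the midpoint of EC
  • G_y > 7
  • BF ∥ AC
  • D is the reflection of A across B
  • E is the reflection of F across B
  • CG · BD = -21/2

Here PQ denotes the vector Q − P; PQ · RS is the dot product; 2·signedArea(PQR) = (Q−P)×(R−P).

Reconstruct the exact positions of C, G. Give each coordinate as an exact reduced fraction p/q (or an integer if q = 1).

C = (-5, -6)
G = (-3/2, 8)

1. C_x = -5  [AB ∥ CF ∩ BF ∥ AC]
2. C_y = -6  [AB ∥ CF ∩ BF ∥ AC]
   → C = (-5, -6)
3. G_x = -3/2  [G is the midpoint of EC]
4. G_y = 8  [G is the midpoint of EC]
   → G = (-3/2, 8)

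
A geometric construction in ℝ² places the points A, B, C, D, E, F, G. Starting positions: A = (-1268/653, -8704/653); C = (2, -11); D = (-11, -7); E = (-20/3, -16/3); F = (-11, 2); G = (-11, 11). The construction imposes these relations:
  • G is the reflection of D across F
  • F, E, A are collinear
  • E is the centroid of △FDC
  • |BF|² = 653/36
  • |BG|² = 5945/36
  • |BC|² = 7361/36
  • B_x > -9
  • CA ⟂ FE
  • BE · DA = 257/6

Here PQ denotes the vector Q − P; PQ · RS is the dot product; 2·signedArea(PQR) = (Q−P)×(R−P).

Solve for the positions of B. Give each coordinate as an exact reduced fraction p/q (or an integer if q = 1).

1. B_x = -53/6  [line -5915/653·x + 4133/653·y + -272165/3918 = 0 ∩ |BC|² = 7361/36]
2. B_y = -5/3  [line -5915/653·x + 4133/653·y + -272165/3918 = 0 ∩ |BC|² = 7361/36]
   → B = (-53/6, -5/3)

B = (-53/6, -5/3)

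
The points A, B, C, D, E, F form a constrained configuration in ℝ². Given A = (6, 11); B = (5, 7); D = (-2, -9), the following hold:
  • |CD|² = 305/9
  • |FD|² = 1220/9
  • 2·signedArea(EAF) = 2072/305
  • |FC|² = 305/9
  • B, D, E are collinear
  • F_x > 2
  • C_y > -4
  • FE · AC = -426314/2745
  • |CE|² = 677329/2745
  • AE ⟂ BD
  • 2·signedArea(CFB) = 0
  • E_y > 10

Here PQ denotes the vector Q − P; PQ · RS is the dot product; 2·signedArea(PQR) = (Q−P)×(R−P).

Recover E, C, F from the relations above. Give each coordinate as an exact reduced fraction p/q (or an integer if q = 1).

C = (1/3, -11/3)
E = (2022/305, 3271/305)
F = (8/3, 5/3)

1. E_x = 2022/305  [B, D, E are collinear ∩ AE ⟂ BD]
2. E_y = 3271/305  [B, D, E are collinear ∩ AE ⟂ BD]
   → E = (2022/305, 3271/305)
3. F_x = 8/3  [line -84/305·x + -192/305·y + 544/305 = 0 ∩ |FD|² = 1220/9]
4. F_y = 5/3  [line -84/305·x + -192/305·y + 544/305 = 0 ∩ |FD|² = 1220/9]
   → F = (8/3, 5/3)
5. C_x = 1/3  [2·signedArea(CFB) = 0 ∩ FE · AC = -426314/2745]
6. C_y = -11/3  [2·signedArea(CFB) = 0 ∩ FE · AC = -426314/2745]
   → C = (1/3, -11/3)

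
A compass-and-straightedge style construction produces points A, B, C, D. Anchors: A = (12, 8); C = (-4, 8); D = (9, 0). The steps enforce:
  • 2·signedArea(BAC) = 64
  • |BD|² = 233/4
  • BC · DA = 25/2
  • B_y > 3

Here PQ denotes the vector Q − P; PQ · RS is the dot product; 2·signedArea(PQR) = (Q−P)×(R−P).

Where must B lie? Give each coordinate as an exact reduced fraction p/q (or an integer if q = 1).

1. B_x = 5/2  [2·signedArea(BAC) = 64 ∩ BC · DA = 25/2]
2. B_y = 4  [2·signedArea(BAC) = 64 ∩ BC · DA = 25/2]
   → B = (5/2, 4)

B = (5/2, 4)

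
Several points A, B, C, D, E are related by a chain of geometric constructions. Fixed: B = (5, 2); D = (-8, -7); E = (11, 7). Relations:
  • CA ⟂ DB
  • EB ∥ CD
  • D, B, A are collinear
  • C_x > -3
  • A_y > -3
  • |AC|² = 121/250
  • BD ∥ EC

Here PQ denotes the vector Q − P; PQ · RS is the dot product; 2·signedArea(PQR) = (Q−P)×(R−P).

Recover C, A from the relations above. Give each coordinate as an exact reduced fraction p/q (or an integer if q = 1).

1. C_x = -2  [EB ∥ CD ∩ BD ∥ EC]
2. C_y = -2  [EB ∥ CD ∩ BD ∥ EC]
   → C = (-2, -2)
3. A_x = -401/250  [D, B, A are collinear ∩ CA ⟂ DB]
4. A_y = -643/250  [D, B, A are collinear ∩ CA ⟂ DB]
   → A = (-401/250, -643/250)

A = (-401/250, -643/250)
C = (-2, -2)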